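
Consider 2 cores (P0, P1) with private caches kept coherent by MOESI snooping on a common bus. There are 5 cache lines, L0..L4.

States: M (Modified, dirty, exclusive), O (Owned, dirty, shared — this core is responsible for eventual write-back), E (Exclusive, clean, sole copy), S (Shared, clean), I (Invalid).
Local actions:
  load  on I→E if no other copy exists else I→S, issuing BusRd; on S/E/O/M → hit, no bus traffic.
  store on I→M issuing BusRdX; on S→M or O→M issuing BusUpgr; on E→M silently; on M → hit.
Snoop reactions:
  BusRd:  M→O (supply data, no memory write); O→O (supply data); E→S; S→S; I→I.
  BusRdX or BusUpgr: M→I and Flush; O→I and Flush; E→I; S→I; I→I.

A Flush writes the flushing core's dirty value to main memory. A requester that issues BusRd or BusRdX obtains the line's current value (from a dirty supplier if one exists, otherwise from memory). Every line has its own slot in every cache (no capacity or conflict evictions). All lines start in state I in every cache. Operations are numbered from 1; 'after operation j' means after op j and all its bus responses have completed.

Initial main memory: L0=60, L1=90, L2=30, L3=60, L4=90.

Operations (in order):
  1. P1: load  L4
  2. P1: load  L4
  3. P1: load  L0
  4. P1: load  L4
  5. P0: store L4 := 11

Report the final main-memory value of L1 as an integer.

memory[L1] = 90

[1] P1: load  L4 | P0:I, P1:E(90) | bus: BusRd
[2] P1: load  L4 | P0:I, P1:E(90) | bus: none
[3] P1: load  L0 | P0:I, P1:E(60) | bus: BusRd
[4] P1: load  L4 | P0:I, P1:E(90) | bus: none
[5] P0: store L4 := 11 | P0:M(11), P1:I | bus: BusRdX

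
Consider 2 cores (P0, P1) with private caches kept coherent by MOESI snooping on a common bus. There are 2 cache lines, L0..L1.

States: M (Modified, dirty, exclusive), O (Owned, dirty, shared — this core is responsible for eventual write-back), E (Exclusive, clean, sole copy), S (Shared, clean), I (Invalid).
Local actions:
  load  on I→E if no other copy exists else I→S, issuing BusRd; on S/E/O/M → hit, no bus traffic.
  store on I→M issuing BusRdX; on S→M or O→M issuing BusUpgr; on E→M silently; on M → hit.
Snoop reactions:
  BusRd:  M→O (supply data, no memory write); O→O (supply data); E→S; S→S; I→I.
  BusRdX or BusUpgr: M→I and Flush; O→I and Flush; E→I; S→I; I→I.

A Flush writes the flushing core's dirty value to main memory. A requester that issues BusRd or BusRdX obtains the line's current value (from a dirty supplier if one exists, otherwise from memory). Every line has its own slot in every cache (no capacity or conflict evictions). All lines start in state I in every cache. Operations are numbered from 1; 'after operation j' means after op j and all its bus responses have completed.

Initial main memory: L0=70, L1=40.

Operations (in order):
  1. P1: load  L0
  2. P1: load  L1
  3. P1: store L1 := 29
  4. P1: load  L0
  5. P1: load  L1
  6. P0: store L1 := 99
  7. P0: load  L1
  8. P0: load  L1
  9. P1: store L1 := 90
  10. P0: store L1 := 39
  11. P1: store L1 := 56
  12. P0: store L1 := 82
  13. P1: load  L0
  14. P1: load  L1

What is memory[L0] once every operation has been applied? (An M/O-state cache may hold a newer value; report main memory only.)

[1] P1: load  L0 | P0:I, P1:E(70) | bus: BusRd
[2] P1: load  L1 | P0:I, P1:E(40) | bus: BusRd
[3] P1: store L1 := 29 | P0:I, P1:M(29) | bus: none
[4] P1: load  L0 | P0:I, P1:E(70) | bus: none
[5] P1: load  L1 | P0:I, P1:M(29) | bus: none
[6] P0: store L1 := 99 | P0:M(99), P1:I | bus: BusRdX,Flush
[7] P0: load  L1 | P0:M(99), P1:I | bus: none
[8] P0: load  L1 | P0:M(99), P1:I | bus: none
[9] P1: store L1 := 90 | P0:I, P1:M(90) | bus: BusRdX,Flush
[10] P0: store L1 := 39 | P0:M(39), P1:I | bus: BusRdX,Flush
[11] P1: store L1 := 56 | P0:I, P1:M(56) | bus: BusRdX,Flush
[12] P0: store L1 := 82 | P0:M(82), P1:I | bus: BusRdX,Flush
[13] P1: load  L0 | P0:I, P1:E(70) | bus: none
[14] P1: load  L1 | P0:O(82), P1:S(82) | bus: BusRd

memory[L0] = 70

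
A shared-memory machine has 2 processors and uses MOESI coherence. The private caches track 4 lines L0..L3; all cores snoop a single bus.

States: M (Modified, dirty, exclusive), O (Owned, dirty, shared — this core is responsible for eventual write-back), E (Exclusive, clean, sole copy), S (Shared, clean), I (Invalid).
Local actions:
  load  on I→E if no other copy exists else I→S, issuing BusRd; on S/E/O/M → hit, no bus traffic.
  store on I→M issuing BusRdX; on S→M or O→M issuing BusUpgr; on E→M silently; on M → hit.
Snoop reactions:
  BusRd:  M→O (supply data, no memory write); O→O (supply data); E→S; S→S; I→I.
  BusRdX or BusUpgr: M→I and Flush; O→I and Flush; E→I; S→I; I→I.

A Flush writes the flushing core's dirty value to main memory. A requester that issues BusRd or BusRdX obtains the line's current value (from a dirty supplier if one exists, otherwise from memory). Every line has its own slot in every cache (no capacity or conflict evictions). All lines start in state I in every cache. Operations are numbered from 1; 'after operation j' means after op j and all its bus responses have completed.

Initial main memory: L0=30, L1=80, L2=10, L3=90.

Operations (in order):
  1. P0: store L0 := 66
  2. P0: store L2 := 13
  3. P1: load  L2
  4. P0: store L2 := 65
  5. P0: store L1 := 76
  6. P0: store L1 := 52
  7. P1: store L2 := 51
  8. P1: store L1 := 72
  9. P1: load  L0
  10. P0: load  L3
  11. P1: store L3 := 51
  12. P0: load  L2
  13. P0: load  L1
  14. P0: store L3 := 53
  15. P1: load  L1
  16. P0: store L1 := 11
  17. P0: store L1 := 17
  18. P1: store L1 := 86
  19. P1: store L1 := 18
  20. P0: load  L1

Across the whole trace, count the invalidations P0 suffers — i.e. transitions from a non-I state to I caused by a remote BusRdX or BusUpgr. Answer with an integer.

step 1: P0: store L0 := 66  ⟶  MI  (L0)  txn=BusRdX  M[L0]=30
step 2: P0: store L2 := 13  ⟶  MI  (L2)  txn=BusRdX  M[L2]=10
step 3: P1: load  L2  ⟶  OS  (L2)  txn=BusRd  M[L2]=10
step 4: P0: store L2 := 65  ⟶  MI  (L2)  txn=BusUpgr  M[L2]=10
step 5: P0: store L1 := 76  ⟶  MI  (L1)  txn=BusRdX  M[L1]=80
step 6: P0: store L1 := 52  ⟶  MI  (L1)  txn=∅  M[L1]=80
step 7: P1: store L2 := 51  ⟶  IM  (L2)  txn=BusRdX+Flush  M[L2]=65
step 8: P1: store L1 := 72  ⟶  IM  (L1)  txn=BusRdX+Flush  M[L1]=52
step 9: P1: load  L0  ⟶  OS  (L0)  txn=BusRd  M[L0]=30
step 10: P0: load  L3  ⟶  EI  (L3)  txn=BusRd  M[L3]=90
step 11: P1: store L3 := 51  ⟶  IM  (L3)  txn=BusRdX  M[L3]=90
step 12: P0: load  L2  ⟶  SO  (L2)  txn=BusRd  M[L2]=65
step 13: P0: load  L1  ⟶  SO  (L1)  txn=BusRd  M[L1]=52
step 14: P0: store L3 := 53  ⟶  MI  (L3)  txn=BusRdX+Flush  M[L3]=51
step 15: P1: load  L1  ⟶  SO  (L1)  txn=∅  M[L1]=52
step 16: P0: store L1 := 11  ⟶  MI  (L1)  txn=BusUpgr+Flush  M[L1]=72
step 17: P0: store L1 := 17  ⟶  MI  (L1)  txn=∅  M[L1]=72
step 18: P1: store L1 := 86  ⟶  IM  (L1)  txn=BusRdX+Flush  M[L1]=17
step 19: P1: store L1 := 18  ⟶  IM  (L1)  txn=∅  M[L1]=17
step 20: P0: load  L1  ⟶  SO  (L1)  txn=BusRd  M[L1]=17

invalidations = 4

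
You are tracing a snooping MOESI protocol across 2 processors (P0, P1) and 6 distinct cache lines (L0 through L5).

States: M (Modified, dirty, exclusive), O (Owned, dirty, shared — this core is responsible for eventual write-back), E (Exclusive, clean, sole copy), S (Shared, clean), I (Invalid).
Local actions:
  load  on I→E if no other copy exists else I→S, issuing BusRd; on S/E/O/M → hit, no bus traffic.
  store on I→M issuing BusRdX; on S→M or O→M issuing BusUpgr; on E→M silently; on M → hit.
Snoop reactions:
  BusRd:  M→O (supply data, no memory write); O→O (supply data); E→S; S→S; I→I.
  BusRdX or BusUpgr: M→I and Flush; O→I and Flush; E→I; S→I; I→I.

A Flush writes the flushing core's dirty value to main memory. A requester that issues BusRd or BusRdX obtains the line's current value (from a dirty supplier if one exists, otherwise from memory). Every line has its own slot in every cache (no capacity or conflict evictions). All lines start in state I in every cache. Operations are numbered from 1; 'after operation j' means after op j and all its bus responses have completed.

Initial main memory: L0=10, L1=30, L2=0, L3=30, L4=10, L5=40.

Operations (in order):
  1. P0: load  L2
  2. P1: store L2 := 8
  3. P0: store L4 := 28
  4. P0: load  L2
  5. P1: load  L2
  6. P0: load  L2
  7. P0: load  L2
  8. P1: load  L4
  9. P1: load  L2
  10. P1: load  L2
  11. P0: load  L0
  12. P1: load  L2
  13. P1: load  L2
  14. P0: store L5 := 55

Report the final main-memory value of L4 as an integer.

1. P0: load  L2  bus=[BusRd]  L2: P0=E P1=I  mem[L2]=0
2. P1: store L2 := 8  bus=[BusRdX]  L2: P0=I P1=M  mem[L2]=0
3. P0: store L4 := 28  bus=[BusRdX]  L4: P0=M P1=I  mem[L4]=10
4. P0: load  L2  bus=[BusRd]  L2: P0=S P1=O  mem[L2]=0
5. P1: load  L2  bus=[-]  L2: P0=S P1=O  mem[L2]=0
6. P0: load  L2  bus=[-]  L2: P0=S P1=O  mem[L2]=0
7. P0: load  L2  bus=[-]  L2: P0=S P1=O  mem[L2]=0
8. P1: load  L4  bus=[BusRd]  L4: P0=O P1=S  mem[L4]=10
9. P1: load  L2  bus=[-]  L2: P0=S P1=O  mem[L2]=0
10. P1: load  L2  bus=[-]  L2: P0=S P1=O  mem[L2]=0
11. P0: load  L0  bus=[BusRd]  L0: P0=E P1=I  mem[L0]=10
12. P1: load  L2  bus=[-]  L2: P0=S P1=O  mem[L2]=0
13. P1: load  L2  bus=[-]  L2: P0=S P1=O  mem[L2]=0
14. P0: store L5 := 55  bus=[BusRdX]  L5: P0=M P1=I  mem[L5]=40

memory[L4] = 10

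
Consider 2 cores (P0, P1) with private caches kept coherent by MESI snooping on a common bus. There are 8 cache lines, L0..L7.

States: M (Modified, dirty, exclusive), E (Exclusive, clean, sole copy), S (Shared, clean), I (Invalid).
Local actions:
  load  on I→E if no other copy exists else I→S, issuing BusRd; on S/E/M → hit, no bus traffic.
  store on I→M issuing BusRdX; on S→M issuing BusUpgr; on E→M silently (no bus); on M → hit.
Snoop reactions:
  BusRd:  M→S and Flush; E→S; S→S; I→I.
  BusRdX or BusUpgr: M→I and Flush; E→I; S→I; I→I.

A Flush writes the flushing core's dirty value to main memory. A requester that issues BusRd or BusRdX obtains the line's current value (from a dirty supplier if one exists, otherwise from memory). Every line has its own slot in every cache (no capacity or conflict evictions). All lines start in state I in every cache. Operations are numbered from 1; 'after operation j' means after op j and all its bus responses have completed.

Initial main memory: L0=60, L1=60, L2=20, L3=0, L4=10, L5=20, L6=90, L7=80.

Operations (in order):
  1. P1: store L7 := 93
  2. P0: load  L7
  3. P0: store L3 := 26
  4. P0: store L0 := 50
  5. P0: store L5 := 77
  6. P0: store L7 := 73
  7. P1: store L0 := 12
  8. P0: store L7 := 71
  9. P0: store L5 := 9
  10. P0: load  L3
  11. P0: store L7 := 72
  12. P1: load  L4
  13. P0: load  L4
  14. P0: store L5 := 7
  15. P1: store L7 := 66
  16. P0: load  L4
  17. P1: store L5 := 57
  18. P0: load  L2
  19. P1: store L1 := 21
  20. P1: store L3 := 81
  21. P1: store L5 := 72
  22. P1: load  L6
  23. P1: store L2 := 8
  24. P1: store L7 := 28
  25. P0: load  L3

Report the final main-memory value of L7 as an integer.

memory[L7] = 72

1. P1: store L7 := 93  bus=[BusRdX]  L7: P0=I P1=M  mem[L7]=80
2. P0: load  L7  bus=[BusRd,Flush]  L7: P0=S P1=S  mem[L7]=93
3. P0: store L3 := 26  bus=[BusRdX]  L3: P0=M P1=I  mem[L3]=0
4. P0: store L0 := 50  bus=[BusRdX]  L0: P0=M P1=I  mem[L0]=60
5. P0: store L5 := 77  bus=[BusRdX]  L5: P0=M P1=I  mem[L5]=20
6. P0: store L7 := 73  bus=[BusUpgr]  L7: P0=M P1=I  mem[L7]=93
7. P1: store L0 := 12  bus=[BusRdX,Flush]  L0: P0=I P1=M  mem[L0]=50
8. P0: store L7 := 71  bus=[-]  L7: P0=M P1=I  mem[L7]=93
9. P0: store L5 := 9  bus=[-]  L5: P0=M P1=I  mem[L5]=20
10. P0: load  L3  bus=[-]  L3: P0=M P1=I  mem[L3]=0
11. P0: store L7 := 72  bus=[-]  L7: P0=M P1=I  mem[L7]=93
12. P1: load  L4  bus=[BusRd]  L4: P0=I P1=E  mem[L4]=10
13. P0: load  L4  bus=[BusRd]  L4: P0=S P1=S  mem[L4]=10
14. P0: store L5 := 7  bus=[-]  L5: P0=M P1=I  mem[L5]=20
15. P1: store L7 := 66  bus=[BusRdX,Flush]  L7: P0=I P1=M  mem[L7]=72
16. P0: load  L4  bus=[-]  L4: P0=S P1=S  mem[L4]=10
17. P1: store L5 := 57  bus=[BusRdX,Flush]  L5: P0=I P1=M  mem[L5]=7
18. P0: load  L2  bus=[BusRd]  L2: P0=E P1=I  mem[L2]=20
19. P1: store L1 := 21  bus=[BusRdX]  L1: P0=I P1=M  mem[L1]=60
20. P1: store L3 := 81  bus=[BusRdX,Flush]  L3: P0=I P1=M  mem[L3]=26
21. P1: store L5 := 72  bus=[-]  L5: P0=I P1=M  mem[L5]=7
22. P1: load  L6  bus=[BusRd]  L6: P0=I P1=E  mem[L6]=90
23. P1: store L2 := 8  bus=[BusRdX]  L2: P0=I P1=M  mem[L2]=20
24. P1: store L7 := 28  bus=[-]  L7: P0=I P1=M  mem[L7]=72
25. P0: load  L3  bus=[BusRd,Flush]  L3: P0=S P1=S  mem[L3]=81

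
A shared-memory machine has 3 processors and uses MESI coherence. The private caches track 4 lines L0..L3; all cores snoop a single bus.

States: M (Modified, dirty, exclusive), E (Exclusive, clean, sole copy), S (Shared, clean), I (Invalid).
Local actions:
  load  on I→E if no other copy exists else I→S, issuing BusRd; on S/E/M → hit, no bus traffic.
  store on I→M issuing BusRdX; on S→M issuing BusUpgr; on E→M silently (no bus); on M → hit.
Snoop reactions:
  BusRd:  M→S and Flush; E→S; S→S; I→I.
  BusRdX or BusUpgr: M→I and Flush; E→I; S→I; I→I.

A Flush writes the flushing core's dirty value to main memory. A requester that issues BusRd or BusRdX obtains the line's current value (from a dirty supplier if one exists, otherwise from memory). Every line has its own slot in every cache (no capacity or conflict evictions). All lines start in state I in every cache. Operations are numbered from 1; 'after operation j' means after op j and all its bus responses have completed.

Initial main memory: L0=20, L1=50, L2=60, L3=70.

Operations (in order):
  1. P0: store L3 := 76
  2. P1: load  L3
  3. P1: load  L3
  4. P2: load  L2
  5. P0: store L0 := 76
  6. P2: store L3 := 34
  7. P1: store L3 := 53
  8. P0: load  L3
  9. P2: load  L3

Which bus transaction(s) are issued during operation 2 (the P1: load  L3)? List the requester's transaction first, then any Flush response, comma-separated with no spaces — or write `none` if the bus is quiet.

bus = BusRd,Flush

[1] P0: store L3 := 76 | P0:M(76), P1:I, P2:I | bus: BusRdX
[2] P1: load  L3 | P0:S(76), P1:S(76), P2:I | bus: BusRd,Flush
[3] P1: load  L3 | P0:S(76), P1:S(76), P2:I | bus: none
[4] P2: load  L2 | P0:I, P1:I, P2:E(60) | bus: BusRd
[5] P0: store L0 := 76 | P0:M(76), P1:I, P2:I | bus: BusRdX
[6] P2: store L3 := 34 | P0:I, P1:I, P2:M(34) | bus: BusRdX
[7] P1: store L3 := 53 | P0:I, P1:M(53), P2:I | bus: BusRdX,Flush
[8] P0: load  L3 | P0:S(53), P1:S(53), P2:I | bus: BusRd,Flush
[9] P2: load  L3 | P0:S(53), P1:S(53), P2:S(53) | bus: BusRd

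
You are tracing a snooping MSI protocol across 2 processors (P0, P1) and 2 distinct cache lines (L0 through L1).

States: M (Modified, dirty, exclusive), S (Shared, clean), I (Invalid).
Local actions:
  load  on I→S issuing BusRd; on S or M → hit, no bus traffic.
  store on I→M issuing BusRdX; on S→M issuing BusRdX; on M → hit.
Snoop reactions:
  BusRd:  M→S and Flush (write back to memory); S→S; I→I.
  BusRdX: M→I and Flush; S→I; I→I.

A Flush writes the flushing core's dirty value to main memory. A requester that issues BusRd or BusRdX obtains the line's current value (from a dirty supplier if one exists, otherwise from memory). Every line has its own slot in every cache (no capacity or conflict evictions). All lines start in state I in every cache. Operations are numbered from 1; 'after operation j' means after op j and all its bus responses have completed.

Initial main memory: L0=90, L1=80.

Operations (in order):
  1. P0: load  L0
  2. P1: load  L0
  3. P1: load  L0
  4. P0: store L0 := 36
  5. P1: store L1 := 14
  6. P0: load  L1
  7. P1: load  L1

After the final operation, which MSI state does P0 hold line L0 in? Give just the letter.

state = M

1. P0: load  L0  bus=[BusRd]  L0: P0=S P1=I  mem[L0]=90
2. P1: load  L0  bus=[BusRd]  L0: P0=S P1=S  mem[L0]=90
3. P1: load  L0  bus=[-]  L0: P0=S P1=S  mem[L0]=90
4. P0: store L0 := 36  bus=[BusRdX]  L0: P0=M P1=I  mem[L0]=90
5. P1: store L1 := 14  bus=[BusRdX]  L1: P0=I P1=M  mem[L1]=80
6. P0: load  L1  bus=[BusRd,Flush]  L1: P0=S P1=S  mem[L1]=14
7. P1: load  L1  bus=[-]  L1: P0=S P1=S  mem[L1]=14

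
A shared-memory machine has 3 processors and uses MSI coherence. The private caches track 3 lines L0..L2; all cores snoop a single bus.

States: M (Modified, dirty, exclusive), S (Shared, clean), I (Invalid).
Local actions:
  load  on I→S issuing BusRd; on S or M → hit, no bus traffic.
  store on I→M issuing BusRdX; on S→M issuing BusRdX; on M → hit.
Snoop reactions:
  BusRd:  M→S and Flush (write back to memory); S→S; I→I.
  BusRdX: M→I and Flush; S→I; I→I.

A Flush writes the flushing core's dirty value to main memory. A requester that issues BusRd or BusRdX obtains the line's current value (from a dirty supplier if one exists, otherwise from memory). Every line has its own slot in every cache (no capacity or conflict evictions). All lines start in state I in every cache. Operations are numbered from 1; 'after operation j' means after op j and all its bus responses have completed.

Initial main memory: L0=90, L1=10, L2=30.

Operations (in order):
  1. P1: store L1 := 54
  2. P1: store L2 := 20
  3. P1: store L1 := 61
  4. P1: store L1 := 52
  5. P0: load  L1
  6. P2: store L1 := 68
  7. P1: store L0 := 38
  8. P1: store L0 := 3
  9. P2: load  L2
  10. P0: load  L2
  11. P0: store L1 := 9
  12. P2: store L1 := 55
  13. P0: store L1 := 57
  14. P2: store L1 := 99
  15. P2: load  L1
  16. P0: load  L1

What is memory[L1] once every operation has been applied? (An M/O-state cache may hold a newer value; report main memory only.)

step 1: P1: store L1 := 54  ⟶  IMI  (L1)  txn=BusRdX  M[L1]=10
step 2: P1: store L2 := 20  ⟶  IMI  (L2)  txn=BusRdX  M[L2]=30
step 3: P1: store L1 := 61  ⟶  IMI  (L1)  txn=∅  M[L1]=10
step 4: P1: store L1 := 52  ⟶  IMI  (L1)  txn=∅  M[L1]=10
step 5: P0: load  L1  ⟶  SSI  (L1)  txn=BusRd+Flush  M[L1]=52
step 6: P2: store L1 := 68  ⟶  IIM  (L1)  txn=BusRdX  M[L1]=52
step 7: P1: store L0 := 38  ⟶  IMI  (L0)  txn=BusRdX  M[L0]=90
step 8: P1: store L0 := 3  ⟶  IMI  (L0)  txn=∅  M[L0]=90
step 9: P2: load  L2  ⟶  ISS  (L2)  txn=BusRd+Flush  M[L2]=20
step 10: P0: load  L2  ⟶  SSS  (L2)  txn=BusRd  M[L2]=20
step 11: P0: store L1 := 9  ⟶  MII  (L1)  txn=BusRdX+Flush  M[L1]=68
step 12: P2: store L1 := 55  ⟶  IIM  (L1)  txn=BusRdX+Flush  M[L1]=9
step 13: P0: store L1 := 57  ⟶  MII  (L1)  txn=BusRdX+Flush  M[L1]=55
step 14: P2: store L1 := 99  ⟶  IIM  (L1)  txn=BusRdX+Flush  M[L1]=57
step 15: P2: load  L1  ⟶  IIM  (L1)  txn=∅  M[L1]=57
step 16: P0: load  L1  ⟶  SIS  (L1)  txn=BusRd+Flush  M[L1]=99

memory[L1] = 99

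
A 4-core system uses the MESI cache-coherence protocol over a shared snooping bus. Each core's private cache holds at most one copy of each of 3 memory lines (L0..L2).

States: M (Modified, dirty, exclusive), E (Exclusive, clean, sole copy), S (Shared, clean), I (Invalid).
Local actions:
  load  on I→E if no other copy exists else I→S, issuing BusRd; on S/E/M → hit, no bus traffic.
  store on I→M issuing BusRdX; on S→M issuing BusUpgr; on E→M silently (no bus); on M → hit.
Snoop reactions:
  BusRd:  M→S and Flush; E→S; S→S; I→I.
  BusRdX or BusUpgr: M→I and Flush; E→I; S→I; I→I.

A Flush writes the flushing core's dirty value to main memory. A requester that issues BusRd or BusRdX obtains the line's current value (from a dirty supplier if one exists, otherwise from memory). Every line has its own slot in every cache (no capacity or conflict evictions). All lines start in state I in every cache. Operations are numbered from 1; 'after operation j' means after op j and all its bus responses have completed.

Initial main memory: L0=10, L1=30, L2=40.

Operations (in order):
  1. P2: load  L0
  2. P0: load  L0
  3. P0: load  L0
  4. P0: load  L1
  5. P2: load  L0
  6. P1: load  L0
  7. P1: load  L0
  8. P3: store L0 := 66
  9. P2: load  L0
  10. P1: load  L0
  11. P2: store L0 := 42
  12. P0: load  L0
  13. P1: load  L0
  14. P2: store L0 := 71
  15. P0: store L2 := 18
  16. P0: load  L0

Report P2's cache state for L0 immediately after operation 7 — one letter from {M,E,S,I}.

state = S

[1] P2: load  L0 | P0:I, P1:I, P2:E(10), P3:I | bus: BusRd
[2] P0: load  L0 | P0:S(10), P1:I, P2:S(10), P3:I | bus: BusRd
[3] P0: load  L0 | P0:S(10), P1:I, P2:S(10), P3:I | bus: none
[4] P0: load  L1 | P0:E(30), P1:I, P2:I, P3:I | bus: BusRd
[5] P2: load  L0 | P0:S(10), P1:I, P2:S(10), P3:I | bus: none
[6] P1: load  L0 | P0:S(10), P1:S(10), P2:S(10), P3:I | bus: BusRd
[7] P1: load  L0 | P0:S(10), P1:S(10), P2:S(10), P3:I | bus: none
[8] P3: store L0 := 66 | P0:I, P1:I, P2:I, P3:M(66) | bus: BusRdX
[9] P2: load  L0 | P0:I, P1:I, P2:S(66), P3:S(66) | bus: BusRd,Flush
[10] P1: load  L0 | P0:I, P1:S(66), P2:S(66), P3:S(66) | bus: BusRd
[11] P2: store L0 := 42 | P0:I, P1:I, P2:M(42), P3:I | bus: BusUpgr
[12] P0: load  L0 | P0:S(42), P1:I, P2:S(42), P3:I | bus: BusRd,Flush
[13] P1: load  L0 | P0:S(42), P1:S(42), P2:S(42), P3:I | bus: BusRd
[14] P2: store L0 := 71 | P0:I, P1:I, P2:M(71), P3:I | bus: BusUpgr
[15] P0: store L2 := 18 | P0:M(18), P1:I, P2:I, P3:I | bus: BusRdX
[16] P0: load  L0 | P0:S(71), P1:I, P2:S(71), P3:I | bus: BusRd,Flush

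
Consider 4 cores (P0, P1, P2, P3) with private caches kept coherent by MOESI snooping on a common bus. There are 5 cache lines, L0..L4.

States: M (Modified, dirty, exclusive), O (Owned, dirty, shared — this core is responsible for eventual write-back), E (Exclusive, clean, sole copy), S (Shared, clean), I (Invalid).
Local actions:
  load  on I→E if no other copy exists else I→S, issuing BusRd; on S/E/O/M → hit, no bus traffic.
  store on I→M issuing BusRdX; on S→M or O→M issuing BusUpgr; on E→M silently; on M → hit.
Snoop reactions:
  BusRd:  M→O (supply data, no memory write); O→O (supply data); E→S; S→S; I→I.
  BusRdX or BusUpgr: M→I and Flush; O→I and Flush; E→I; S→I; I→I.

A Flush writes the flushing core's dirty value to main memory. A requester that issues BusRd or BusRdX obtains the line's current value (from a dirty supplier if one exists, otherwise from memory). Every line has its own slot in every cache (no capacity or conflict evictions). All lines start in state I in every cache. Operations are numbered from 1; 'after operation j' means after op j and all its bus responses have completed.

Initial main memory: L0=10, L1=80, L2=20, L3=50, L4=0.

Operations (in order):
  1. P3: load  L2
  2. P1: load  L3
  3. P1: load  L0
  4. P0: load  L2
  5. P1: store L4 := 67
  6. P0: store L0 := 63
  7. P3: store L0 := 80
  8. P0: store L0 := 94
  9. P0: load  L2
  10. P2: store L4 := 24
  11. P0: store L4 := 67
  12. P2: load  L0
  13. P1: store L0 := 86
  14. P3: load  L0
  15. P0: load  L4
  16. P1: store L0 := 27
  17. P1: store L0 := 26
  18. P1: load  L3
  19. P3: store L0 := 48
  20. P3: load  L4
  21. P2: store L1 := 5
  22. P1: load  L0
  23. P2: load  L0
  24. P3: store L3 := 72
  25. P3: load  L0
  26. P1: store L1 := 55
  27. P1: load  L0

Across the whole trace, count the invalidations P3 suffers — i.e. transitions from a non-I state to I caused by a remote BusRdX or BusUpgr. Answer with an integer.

invalidations = 2

1. P3: load  L2  bus=[BusRd]  L2: P0=I P1=I P2=I P3=E  mem[L2]=20
2. P1: load  L3  bus=[BusRd]  L3: P0=I P1=E P2=I P3=I  mem[L3]=50
3. P1: load  L0  bus=[BusRd]  L0: P0=I P1=E P2=I P3=I  mem[L0]=10
4. P0: load  L2  bus=[BusRd]  L2: P0=S P1=I P2=I P3=S  mem[L2]=20
5. P1: store L4 := 67  bus=[BusRdX]  L4: P0=I P1=M P2=I P3=I  mem[L4]=0
6. P0: store L0 := 63  bus=[BusRdX]  L0: P0=M P1=I P2=I P3=I  mem[L0]=10
7. P3: store L0 := 80  bus=[BusRdX,Flush]  L0: P0=I P1=I P2=I P3=M  mem[L0]=63
8. P0: store L0 := 94  bus=[BusRdX,Flush]  L0: P0=M P1=I P2=I P3=I  mem[L0]=80
9. P0: load  L2  bus=[-]  L2: P0=S P1=I P2=I P3=S  mem[L2]=20
10. P2: store L4 := 24  bus=[BusRdX,Flush]  L4: P0=I P1=I P2=M P3=I  mem[L4]=67
11. P0: store L4 := 67  bus=[BusRdX,Flush]  L4: P0=M P1=I P2=I P3=I  mem[L4]=24
12. P2: load  L0  bus=[BusRd]  L0: P0=O P1=I P2=S P3=I  mem[L0]=80
13. P1: store L0 := 86  bus=[BusRdX,Flush]  L0: P0=I P1=M P2=I P3=I  mem[L0]=94
14. P3: load  L0  bus=[BusRd]  L0: P0=I P1=O P2=I P3=S  mem[L0]=94
15. P0: load  L4  bus=[-]  L4: P0=M P1=I P2=I P3=I  mem[L4]=24
16. P1: store L0 := 27  bus=[BusUpgr]  L0: P0=I P1=M P2=I P3=I  mem[L0]=94
17. P1: store L0 := 26  bus=[-]  L0: P0=I P1=M P2=I P3=I  mem[L0]=94
18. P1: load  L3  bus=[-]  L3: P0=I P1=E P2=I P3=I  mem[L3]=50
19. P3: store L0 := 48  bus=[BusRdX,Flush]  L0: P0=I P1=I P2=I P3=M  mem[L0]=26
20. P3: load  L4  bus=[BusRd]  L4: P0=O P1=I P2=I P3=S  mem[L4]=24
21. P2: store L1 := 5  bus=[BusRdX]  L1: P0=I P1=I P2=M P3=I  mem[L1]=80
22. P1: load  L0  bus=[BusRd]  L0: P0=I P1=S P2=I P3=O  mem[L0]=26
23. P2: load  L0  bus=[BusRd]  L0: P0=I P1=S P2=S P3=O  mem[L0]=26
24. P3: store L3 := 72  bus=[BusRdX]  L3: P0=I P1=I P2=I P3=M  mem[L3]=50
25. P3: load  L0  bus=[-]  L0: P0=I P1=S P2=S P3=O  mem[L0]=26
26. P1: store L1 := 55  bus=[BusRdX,Flush]  L1: P0=I P1=M P2=I P3=I  mem[L1]=5
27. P1: load  L0  bus=[-]  L0: P0=I P1=S P2=S P3=O  mem[L0]=26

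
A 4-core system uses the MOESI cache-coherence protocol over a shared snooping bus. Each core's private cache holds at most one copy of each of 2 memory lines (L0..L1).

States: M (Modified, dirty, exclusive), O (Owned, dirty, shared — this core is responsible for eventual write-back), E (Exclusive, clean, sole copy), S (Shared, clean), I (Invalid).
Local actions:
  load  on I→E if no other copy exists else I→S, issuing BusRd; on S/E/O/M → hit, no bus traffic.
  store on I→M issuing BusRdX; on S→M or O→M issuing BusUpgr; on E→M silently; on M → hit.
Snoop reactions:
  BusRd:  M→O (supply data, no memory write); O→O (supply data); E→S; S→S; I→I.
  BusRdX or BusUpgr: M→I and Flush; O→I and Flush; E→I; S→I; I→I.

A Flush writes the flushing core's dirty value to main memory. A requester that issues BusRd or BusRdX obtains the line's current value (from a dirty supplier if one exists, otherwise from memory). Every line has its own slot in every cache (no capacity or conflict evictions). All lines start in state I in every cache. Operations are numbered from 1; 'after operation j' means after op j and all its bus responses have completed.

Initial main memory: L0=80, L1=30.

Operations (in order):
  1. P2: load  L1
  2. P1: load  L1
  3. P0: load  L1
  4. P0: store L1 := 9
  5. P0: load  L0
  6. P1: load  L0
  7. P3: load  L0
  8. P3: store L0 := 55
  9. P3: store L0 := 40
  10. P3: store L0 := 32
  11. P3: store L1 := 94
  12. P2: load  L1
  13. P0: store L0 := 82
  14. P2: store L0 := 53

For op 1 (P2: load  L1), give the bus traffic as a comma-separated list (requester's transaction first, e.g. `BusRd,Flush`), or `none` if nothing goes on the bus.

1. P2: load  L1  bus=[BusRd]  L1: P0=I P1=I P2=E P3=I  mem[L1]=30
2. P1: load  L1  bus=[BusRd]  L1: P0=I P1=S P2=S P3=I  mem[L1]=30
3. P0: load  L1  bus=[BusRd]  L1: P0=S P1=S P2=S P3=I  mem[L1]=30
4. P0: store L1 := 9  bus=[BusUpgr]  L1: P0=M P1=I P2=I P3=I  mem[L1]=30
5. P0: load  L0  bus=[BusRd]  L0: P0=E P1=I P2=I P3=I  mem[L0]=80
6. P1: load  L0  bus=[BusRd]  L0: P0=S P1=S P2=I P3=I  mem[L0]=80
7. P3: load  L0  bus=[BusRd]  L0: P0=S P1=S P2=I P3=S  mem[L0]=80
8. P3: store L0 := 55  bus=[BusUpgr]  L0: P0=I P1=I P2=I P3=M  mem[L0]=80
9. P3: store L0 := 40  bus=[-]  L0: P0=I P1=I P2=I P3=M  mem[L0]=80
10. P3: store L0 := 32  bus=[-]  L0: P0=I P1=I P2=I P3=M  mem[L0]=80
11. P3: store L1 := 94  bus=[BusRdX,Flush]  L1: P0=I P1=I P2=I P3=M  mem[L1]=9
12. P2: load  L1  bus=[BusRd]  L1: P0=I P1=I P2=S P3=O  mem[L1]=9
13. P0: store L0 := 82  bus=[BusRdX,Flush]  L0: P0=M P1=I P2=I P3=I  mem[L0]=32
14. P2: store L0 := 53  bus=[BusRdX,Flush]  L0: P0=I P1=I P2=M P3=I  mem[L0]=82

bus = BusRd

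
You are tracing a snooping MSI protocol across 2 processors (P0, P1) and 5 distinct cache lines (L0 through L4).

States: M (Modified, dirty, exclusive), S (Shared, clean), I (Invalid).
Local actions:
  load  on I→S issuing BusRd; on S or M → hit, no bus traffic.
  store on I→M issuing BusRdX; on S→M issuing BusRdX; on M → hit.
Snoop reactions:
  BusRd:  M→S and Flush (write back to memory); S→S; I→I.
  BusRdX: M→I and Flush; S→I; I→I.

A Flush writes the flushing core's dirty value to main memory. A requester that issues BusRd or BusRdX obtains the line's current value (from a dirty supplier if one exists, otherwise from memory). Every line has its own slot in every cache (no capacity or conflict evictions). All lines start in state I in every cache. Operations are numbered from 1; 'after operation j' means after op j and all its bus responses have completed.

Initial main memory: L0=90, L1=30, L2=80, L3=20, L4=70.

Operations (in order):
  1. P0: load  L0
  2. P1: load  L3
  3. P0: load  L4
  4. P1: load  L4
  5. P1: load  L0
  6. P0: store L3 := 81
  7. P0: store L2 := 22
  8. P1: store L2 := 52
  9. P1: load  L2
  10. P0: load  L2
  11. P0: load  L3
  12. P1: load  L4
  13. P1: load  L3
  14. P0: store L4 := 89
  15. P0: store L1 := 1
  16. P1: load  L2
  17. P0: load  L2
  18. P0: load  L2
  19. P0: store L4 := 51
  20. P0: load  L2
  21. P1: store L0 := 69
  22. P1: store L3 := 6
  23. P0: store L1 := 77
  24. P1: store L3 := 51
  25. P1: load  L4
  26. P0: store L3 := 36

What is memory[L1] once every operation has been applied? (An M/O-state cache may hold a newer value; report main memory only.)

  op1 P0: load  L0 → S/I on L0; bus BusRd; mem=90
  op2 P1: load  L3 → I/S on L3; bus BusRd; mem=20
  op3 P0: load  L4 → S/I on L4; bus BusRd; mem=70
  op4 P1: load  L4 → S/S on L4; bus BusRd; mem=70
  op5 P1: load  L0 → S/S on L0; bus BusRd; mem=90
  op6 P0: store L3 := 81 → M/I on L3; bus BusRdX; mem=20
  op7 P0: store L2 := 22 → M/I on L2; bus BusRdX; mem=80
  op8 P1: store L2 := 52 → I/M on L2; bus BusRdX Flush; mem=22
  op9 P1: load  L2 → I/M on L2; bus (none); mem=22
  op10 P0: load  L2 → S/S on L2; bus BusRd Flush; mem=52
  op11 P0: load  L3 → M/I on L3; bus (none); mem=20
  op12 P1: load  L4 → S/S on L4; bus (none); mem=70
  op13 P1: load  L3 → S/S on L3; bus BusRd Flush; mem=81
  op14 P0: store L4 := 89 → M/I on L4; bus BusRdX; mem=70
  op15 P0: store L1 := 1 → M/I on L1; bus BusRdX; mem=30
  op16 P1: load  L2 → S/S on L2; bus (none); mem=52
  op17 P0: load  L2 → S/S on L2; bus (none); mem=52
  op18 P0: load  L2 → S/S on L2; bus (none); mem=52
  op19 P0: store L4 := 51 → M/I on L4; bus (none); mem=70
  op20 P0: load  L2 → S/S on L2; bus (none); mem=52
  op21 P1: store L0 := 69 → I/M on L0; bus BusRdX; mem=90
  op22 P1: store L3 := 6 → I/M on L3; bus BusRdX; mem=81
  op23 P0: store L1 := 77 → M/I on L1; bus (none); mem=30
  op24 P1: store L3 := 51 → I/M on L3; bus (none); mem=81
  op25 P1: load  L4 → S/S on L4; bus BusRd Flush; mem=51
  op26 P0: store L3 := 36 → M/I on L3; bus BusRdX Flush; mem=51

memory[L1] = 30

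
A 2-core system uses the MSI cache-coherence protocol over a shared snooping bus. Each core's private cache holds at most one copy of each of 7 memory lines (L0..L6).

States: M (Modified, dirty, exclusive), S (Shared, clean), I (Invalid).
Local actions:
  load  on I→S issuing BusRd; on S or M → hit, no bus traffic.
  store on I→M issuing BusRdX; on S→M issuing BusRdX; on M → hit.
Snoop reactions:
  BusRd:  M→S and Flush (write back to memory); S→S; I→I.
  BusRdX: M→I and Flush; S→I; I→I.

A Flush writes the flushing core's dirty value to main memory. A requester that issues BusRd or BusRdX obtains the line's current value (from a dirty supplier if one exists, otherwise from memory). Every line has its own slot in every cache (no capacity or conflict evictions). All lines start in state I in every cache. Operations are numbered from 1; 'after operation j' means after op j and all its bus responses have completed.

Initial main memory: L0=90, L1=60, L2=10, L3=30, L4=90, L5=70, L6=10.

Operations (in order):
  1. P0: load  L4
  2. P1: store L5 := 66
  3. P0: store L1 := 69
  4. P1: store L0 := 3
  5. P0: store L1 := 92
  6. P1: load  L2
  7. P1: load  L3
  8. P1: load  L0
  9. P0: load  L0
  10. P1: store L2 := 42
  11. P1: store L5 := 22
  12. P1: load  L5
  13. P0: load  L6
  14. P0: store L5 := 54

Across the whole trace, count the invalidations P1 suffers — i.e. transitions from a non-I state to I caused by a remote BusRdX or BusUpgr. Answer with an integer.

  op1 P0: load  L4 → S/I on L4; bus BusRd; mem=90
  op2 P1: store L5 := 66 → I/M on L5; bus BusRdX; mem=70
  op3 P0: store L1 := 69 → M/I on L1; bus BusRdX; mem=60
  op4 P1: store L0 := 3 → I/M on L0; bus BusRdX; mem=90
  op5 P0: store L1 := 92 → M/I on L1; bus (none); mem=60
  op6 P1: load  L2 → I/S on L2; bus BusRd; mem=10
  op7 P1: load  L3 → I/S on L3; bus BusRd; mem=30
  op8 P1: load  L0 → I/M on L0; bus (none); mem=90
  op9 P0: load  L0 → S/S on L0; bus BusRd Flush; mem=3
  op10 P1: store L2 := 42 → I/M on L2; bus BusRdX; mem=10
  op11 P1: store L5 := 22 → I/M on L5; bus (none); mem=70
  op12 P1: load  L5 → I/M on L5; bus (none); mem=70
  op13 P0: load  L6 → S/I on L6; bus BusRd; mem=10
  op14 P0: store L5 := 54 → M/I on L5; bus BusRdX Flush; mem=22

invalidations = 1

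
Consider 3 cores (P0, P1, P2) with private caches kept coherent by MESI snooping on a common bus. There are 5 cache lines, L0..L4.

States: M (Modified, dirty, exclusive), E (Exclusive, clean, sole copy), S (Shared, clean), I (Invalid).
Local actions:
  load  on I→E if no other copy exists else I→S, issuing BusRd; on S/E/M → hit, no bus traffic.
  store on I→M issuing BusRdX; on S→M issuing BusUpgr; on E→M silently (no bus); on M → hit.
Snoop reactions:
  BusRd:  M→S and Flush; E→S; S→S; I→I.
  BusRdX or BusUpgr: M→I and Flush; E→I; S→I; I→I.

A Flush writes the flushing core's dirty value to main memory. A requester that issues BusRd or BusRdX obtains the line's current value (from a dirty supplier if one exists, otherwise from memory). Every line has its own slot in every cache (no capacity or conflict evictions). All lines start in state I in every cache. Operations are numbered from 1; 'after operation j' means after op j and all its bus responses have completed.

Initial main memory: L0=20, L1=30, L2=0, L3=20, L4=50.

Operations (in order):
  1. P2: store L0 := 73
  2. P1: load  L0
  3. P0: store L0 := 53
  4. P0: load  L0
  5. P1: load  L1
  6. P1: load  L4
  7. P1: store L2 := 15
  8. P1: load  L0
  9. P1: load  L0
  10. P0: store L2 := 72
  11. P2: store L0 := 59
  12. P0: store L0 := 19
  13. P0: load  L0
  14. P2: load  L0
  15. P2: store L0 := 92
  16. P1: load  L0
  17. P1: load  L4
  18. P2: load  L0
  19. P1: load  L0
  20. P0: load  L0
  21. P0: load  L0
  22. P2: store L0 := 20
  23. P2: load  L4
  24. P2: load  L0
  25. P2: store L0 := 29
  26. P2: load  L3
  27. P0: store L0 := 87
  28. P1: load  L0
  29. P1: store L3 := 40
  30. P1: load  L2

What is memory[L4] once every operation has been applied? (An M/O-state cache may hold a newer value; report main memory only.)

memory[L4] = 50

1. P2: store L0 := 73  bus=[BusRdX]  L0: P0=I P1=I P2=M  mem[L0]=20
2. P1: load  L0  bus=[BusRd,Flush]  L0: P0=I P1=S P2=S  mem[L0]=73
3. P0: store L0 := 53  bus=[BusRdX]  L0: P0=M P1=I P2=I  mem[L0]=73
4. P0: load  L0  bus=[-]  L0: P0=M P1=I P2=I  mem[L0]=73
5. P1: load  L1  bus=[BusRd]  L1: P0=I P1=E P2=I  mem[L1]=30
6. P1: load  L4  bus=[BusRd]  L4: P0=I P1=E P2=I  mem[L4]=50
7. P1: store L2 := 15  bus=[BusRdX]  L2: P0=I P1=M P2=I  mem[L2]=0
8. P1: load  L0  bus=[BusRd,Flush]  L0: P0=S P1=S P2=I  mem[L0]=53
9. P1: load  L0  bus=[-]  L0: P0=S P1=S P2=I  mem[L0]=53
10. P0: store L2 := 72  bus=[BusRdX,Flush]  L2: P0=M P1=I P2=I  mem[L2]=15
11. P2: store L0 := 59  bus=[BusRdX]  L0: P0=I P1=I P2=M  mem[L0]=53
12. P0: store L0 := 19  bus=[BusRdX,Flush]  L0: P0=M P1=I P2=I  mem[L0]=59
13. P0: load  L0  bus=[-]  L0: P0=M P1=I P2=I  mem[L0]=59
14. P2: load  L0  bus=[BusRd,Flush]  L0: P0=S P1=I P2=S  mem[L0]=19
15. P2: store L0 := 92  bus=[BusUpgr]  L0: P0=I P1=I P2=M  mem[L0]=19
16. P1: load  L0  bus=[BusRd,Flush]  L0: P0=I P1=S P2=S  mem[L0]=92
17. P1: load  L4  bus=[-]  L4: P0=I P1=E P2=I  mem[L4]=50
18. P2: load  L0  bus=[-]  L0: P0=I P1=S P2=S  mem[L0]=92
19. P1: load  L0  bus=[-]  L0: P0=I P1=S P2=S  mem[L0]=92
20. P0: load  L0  bus=[BusRd]  L0: P0=S P1=S P2=S  mem[L0]=92
21. P0: load  L0  bus=[-]  L0: P0=S P1=S P2=S  mem[L0]=92
22. P2: store L0 := 20  bus=[BusUpgr]  L0: P0=I P1=I P2=M  mem[L0]=92
23. P2: load  L4  bus=[BusRd]  L4: P0=I P1=S P2=S  mem[L4]=50
24. P2: load  L0  bus=[-]  L0: P0=I P1=I P2=M  mem[L0]=92
25. P2: store L0 := 29  bus=[-]  L0: P0=I P1=I P2=M  mem[L0]=92
26. P2: load  L3  bus=[BusRd]  L3: P0=I P1=I P2=E  mem[L3]=20
27. P0: store L0 := 87  bus=[BusRdX,Flush]  L0: P0=M P1=I P2=I  mem[L0]=29
28. P1: load  L0  bus=[BusRd,Flush]  L0: P0=S P1=S P2=I  mem[L0]=87
29. P1: store L3 := 40  bus=[BusRdX]  L3: P0=I P1=M P2=I  mem[L3]=20
30. P1: load  L2  bus=[BusRd,Flush]  L2: P0=S P1=S P2=I  mem[L2]=72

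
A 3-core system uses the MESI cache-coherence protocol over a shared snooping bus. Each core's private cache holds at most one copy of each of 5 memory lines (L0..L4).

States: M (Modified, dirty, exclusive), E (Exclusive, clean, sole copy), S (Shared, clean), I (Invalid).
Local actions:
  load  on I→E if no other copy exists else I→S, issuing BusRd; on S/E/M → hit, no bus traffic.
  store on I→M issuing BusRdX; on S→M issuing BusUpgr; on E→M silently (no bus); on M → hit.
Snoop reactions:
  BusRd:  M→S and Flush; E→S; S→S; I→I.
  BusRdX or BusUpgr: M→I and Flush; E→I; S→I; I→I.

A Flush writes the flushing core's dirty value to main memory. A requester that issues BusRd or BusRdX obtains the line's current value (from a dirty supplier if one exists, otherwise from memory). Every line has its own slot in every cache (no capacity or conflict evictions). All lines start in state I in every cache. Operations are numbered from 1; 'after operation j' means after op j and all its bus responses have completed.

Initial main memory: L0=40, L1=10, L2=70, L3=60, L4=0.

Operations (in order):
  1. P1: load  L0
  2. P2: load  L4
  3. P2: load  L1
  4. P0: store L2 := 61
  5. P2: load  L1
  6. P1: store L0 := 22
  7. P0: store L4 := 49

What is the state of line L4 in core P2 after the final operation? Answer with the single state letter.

  op1 P1: load  L0 → I/E/I on L0; bus BusRd; mem=40
  op2 P2: load  L4 → I/I/E on L4; bus BusRd; mem=0
  op3 P2: load  L1 → I/I/E on L1; bus BusRd; mem=10
  op4 P0: store L2 := 61 → M/I/I on L2; bus BusRdX; mem=70
  op5 P2: load  L1 → I/I/E on L1; bus (none); mem=10
  op6 P1: store L0 := 22 → I/M/I on L0; bus (none); mem=40
  op7 P0: store L4 := 49 → M/I/I on L4; bus BusRdX; mem=0

state = I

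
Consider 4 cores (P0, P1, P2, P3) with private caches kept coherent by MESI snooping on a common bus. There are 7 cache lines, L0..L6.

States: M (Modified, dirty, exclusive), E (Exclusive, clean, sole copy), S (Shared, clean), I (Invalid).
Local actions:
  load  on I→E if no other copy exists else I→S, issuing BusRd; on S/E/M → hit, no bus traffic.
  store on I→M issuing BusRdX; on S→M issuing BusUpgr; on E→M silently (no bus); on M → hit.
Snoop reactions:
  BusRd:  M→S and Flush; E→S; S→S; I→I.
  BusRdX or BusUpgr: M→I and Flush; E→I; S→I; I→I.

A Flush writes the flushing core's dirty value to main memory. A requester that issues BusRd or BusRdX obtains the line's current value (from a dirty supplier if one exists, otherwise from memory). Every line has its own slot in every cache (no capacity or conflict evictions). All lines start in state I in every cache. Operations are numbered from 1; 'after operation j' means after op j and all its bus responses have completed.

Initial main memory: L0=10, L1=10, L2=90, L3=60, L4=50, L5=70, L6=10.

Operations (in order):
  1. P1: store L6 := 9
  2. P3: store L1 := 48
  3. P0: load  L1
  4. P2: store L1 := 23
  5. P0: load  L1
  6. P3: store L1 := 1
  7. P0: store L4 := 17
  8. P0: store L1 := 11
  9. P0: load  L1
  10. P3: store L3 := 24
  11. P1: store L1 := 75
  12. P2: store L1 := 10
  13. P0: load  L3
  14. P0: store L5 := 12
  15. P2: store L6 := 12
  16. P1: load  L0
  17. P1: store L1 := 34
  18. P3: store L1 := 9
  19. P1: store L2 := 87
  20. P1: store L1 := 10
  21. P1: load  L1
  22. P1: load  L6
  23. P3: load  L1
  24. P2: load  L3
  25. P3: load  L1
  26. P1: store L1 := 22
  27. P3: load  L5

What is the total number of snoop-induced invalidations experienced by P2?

1. P1: store L6 := 9  bus=[BusRdX]  L6: P0=I P1=M P2=I P3=I  mem[L6]=10
2. P3: store L1 := 48  bus=[BusRdX]  L1: P0=I P1=I P2=I P3=M  mem[L1]=10
3. P0: load  L1  bus=[BusRd,Flush]  L1: P0=S P1=I P2=I P3=S  mem[L1]=48
4. P2: store L1 := 23  bus=[BusRdX]  L1: P0=I P1=I P2=M P3=I  mem[L1]=48
5. P0: load  L1  bus=[BusRd,Flush]  L1: P0=S P1=I P2=S P3=I  mem[L1]=23
6. P3: store L1 := 1  bus=[BusRdX]  L1: P0=I P1=I P2=I P3=M  mem[L1]=23
7. P0: store L4 := 17  bus=[BusRdX]  L4: P0=M P1=I P2=I P3=I  mem[L4]=50
8. P0: store L1 := 11  bus=[BusRdX,Flush]  L1: P0=M P1=I P2=I P3=I  mem[L1]=1
9. P0: load  L1  bus=[-]  L1: P0=M P1=I P2=I P3=I  mem[L1]=1
10. P3: store L3 := 24  bus=[BusRdX]  L3: P0=I P1=I P2=I P3=M  mem[L3]=60
11. P1: store L1 := 75  bus=[BusRdX,Flush]  L1: P0=I P1=M P2=I P3=I  mem[L1]=11
12. P2: store L1 := 10  bus=[BusRdX,Flush]  L1: P0=I P1=I P2=M P3=I  mem[L1]=75
13. P0: load  L3  bus=[BusRd,Flush]  L3: P0=S P1=I P2=I P3=S  mem[L3]=24
14. P0: store L5 := 12  bus=[BusRdX]  L5: P0=M P1=I P2=I P3=I  mem[L5]=70
15. P2: store L6 := 12  bus=[BusRdX,Flush]  L6: P0=I P1=I P2=M P3=I  mem[L6]=9
16. P1: load  L0  bus=[BusRd]  L0: P0=I P1=E P2=I P3=I  mem[L0]=10
17. P1: store L1 := 34  bus=[BusRdX,Flush]  L1: P0=I P1=M P2=I P3=I  mem[L1]=10
18. P3: store L1 := 9  bus=[BusRdX,Flush]  L1: P0=I P1=I P2=I P3=M  mem[L1]=34
19. P1: store L2 := 87  bus=[BusRdX]  L2: P0=I P1=M P2=I P3=I  mem[L2]=90
20. P1: store L1 := 10  bus=[BusRdX,Flush]  L1: P0=I P1=M P2=I P3=I  mem[L1]=9
21. P1: load  L1  bus=[-]  L1: P0=I P1=M P2=I P3=I  mem[L1]=9
22. P1: load  L6  bus=[BusRd,Flush]  L6: P0=I P1=S P2=S P3=I  mem[L6]=12
23. P3: load  L1  bus=[BusRd,Flush]  L1: P0=I P1=S P2=I P3=S  mem[L1]=10
24. P2: load  L3  bus=[BusRd]  L3: P0=S P1=I P2=S P3=S  mem[L3]=24
25. P3: load  L1  bus=[-]  L1: P0=I P1=S P2=I P3=S  mem[L1]=10
26. P1: store L1 := 22  bus=[BusUpgr]  L1: P0=I P1=M P2=I P3=I  mem[L1]=10
27. P3: load  L5  bus=[BusRd,Flush]  L5: P0=S P1=I P2=I P3=S  mem[L5]=12

invalidations = 2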